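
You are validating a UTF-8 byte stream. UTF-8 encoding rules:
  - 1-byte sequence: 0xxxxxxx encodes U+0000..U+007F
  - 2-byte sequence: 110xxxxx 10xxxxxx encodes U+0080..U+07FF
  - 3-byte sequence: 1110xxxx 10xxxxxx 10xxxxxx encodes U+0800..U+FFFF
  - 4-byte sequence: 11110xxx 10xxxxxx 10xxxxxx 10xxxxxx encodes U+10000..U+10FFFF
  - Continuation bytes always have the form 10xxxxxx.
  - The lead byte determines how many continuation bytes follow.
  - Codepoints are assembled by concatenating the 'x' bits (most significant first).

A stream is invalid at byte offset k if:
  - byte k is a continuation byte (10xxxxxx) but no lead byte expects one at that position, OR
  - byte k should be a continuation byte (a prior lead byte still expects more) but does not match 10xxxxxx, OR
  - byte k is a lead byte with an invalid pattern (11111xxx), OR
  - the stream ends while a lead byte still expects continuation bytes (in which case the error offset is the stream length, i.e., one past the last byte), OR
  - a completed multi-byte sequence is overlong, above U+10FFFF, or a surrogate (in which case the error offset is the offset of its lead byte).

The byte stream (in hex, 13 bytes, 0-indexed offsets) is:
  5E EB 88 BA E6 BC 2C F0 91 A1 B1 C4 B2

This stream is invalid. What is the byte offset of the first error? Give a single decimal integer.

Answer: 6

Derivation:
Byte[0]=5E: 1-byte ASCII. cp=U+005E
Byte[1]=EB: 3-byte lead, need 2 cont bytes. acc=0xB
Byte[2]=88: continuation. acc=(acc<<6)|0x08=0x2C8
Byte[3]=BA: continuation. acc=(acc<<6)|0x3A=0xB23A
Completed: cp=U+B23A (starts at byte 1)
Byte[4]=E6: 3-byte lead, need 2 cont bytes. acc=0x6
Byte[5]=BC: continuation. acc=(acc<<6)|0x3C=0x1BC
Byte[6]=2C: expected 10xxxxxx continuation. INVALID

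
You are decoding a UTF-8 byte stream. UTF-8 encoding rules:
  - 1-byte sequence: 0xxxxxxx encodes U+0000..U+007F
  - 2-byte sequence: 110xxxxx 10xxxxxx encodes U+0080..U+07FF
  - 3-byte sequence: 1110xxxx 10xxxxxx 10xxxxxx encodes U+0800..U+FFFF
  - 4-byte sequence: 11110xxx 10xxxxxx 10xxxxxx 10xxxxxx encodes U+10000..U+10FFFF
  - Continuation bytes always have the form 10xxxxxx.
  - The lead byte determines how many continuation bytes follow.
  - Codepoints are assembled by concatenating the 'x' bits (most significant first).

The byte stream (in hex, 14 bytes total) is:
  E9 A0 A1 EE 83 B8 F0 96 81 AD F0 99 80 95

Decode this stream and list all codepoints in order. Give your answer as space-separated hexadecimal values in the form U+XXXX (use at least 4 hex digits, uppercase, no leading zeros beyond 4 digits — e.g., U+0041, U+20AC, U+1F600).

Byte[0]=E9: 3-byte lead, need 2 cont bytes. acc=0x9
Byte[1]=A0: continuation. acc=(acc<<6)|0x20=0x260
Byte[2]=A1: continuation. acc=(acc<<6)|0x21=0x9821
Completed: cp=U+9821 (starts at byte 0)
Byte[3]=EE: 3-byte lead, need 2 cont bytes. acc=0xE
Byte[4]=83: continuation. acc=(acc<<6)|0x03=0x383
Byte[5]=B8: continuation. acc=(acc<<6)|0x38=0xE0F8
Completed: cp=U+E0F8 (starts at byte 3)
Byte[6]=F0: 4-byte lead, need 3 cont bytes. acc=0x0
Byte[7]=96: continuation. acc=(acc<<6)|0x16=0x16
Byte[8]=81: continuation. acc=(acc<<6)|0x01=0x581
Byte[9]=AD: continuation. acc=(acc<<6)|0x2D=0x1606D
Completed: cp=U+1606D (starts at byte 6)
Byte[10]=F0: 4-byte lead, need 3 cont bytes. acc=0x0
Byte[11]=99: continuation. acc=(acc<<6)|0x19=0x19
Byte[12]=80: continuation. acc=(acc<<6)|0x00=0x640
Byte[13]=95: continuation. acc=(acc<<6)|0x15=0x19015
Completed: cp=U+19015 (starts at byte 10)

Answer: U+9821 U+E0F8 U+1606D U+19015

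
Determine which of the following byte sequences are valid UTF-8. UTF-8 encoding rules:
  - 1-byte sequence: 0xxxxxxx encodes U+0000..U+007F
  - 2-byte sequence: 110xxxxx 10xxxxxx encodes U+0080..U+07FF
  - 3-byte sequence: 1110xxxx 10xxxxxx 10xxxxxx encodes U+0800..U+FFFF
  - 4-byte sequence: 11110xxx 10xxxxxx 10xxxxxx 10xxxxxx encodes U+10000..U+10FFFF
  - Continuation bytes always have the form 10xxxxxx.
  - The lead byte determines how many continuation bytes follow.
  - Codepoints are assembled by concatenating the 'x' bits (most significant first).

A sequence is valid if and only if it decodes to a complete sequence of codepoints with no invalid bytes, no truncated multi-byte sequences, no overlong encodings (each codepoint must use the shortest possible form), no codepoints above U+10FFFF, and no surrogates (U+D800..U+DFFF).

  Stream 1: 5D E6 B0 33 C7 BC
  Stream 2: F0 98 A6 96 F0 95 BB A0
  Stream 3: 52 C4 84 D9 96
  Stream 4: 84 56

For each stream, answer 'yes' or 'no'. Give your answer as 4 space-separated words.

Stream 1: error at byte offset 3. INVALID
Stream 2: decodes cleanly. VALID
Stream 3: decodes cleanly. VALID
Stream 4: error at byte offset 0. INVALID

Answer: no yes yes no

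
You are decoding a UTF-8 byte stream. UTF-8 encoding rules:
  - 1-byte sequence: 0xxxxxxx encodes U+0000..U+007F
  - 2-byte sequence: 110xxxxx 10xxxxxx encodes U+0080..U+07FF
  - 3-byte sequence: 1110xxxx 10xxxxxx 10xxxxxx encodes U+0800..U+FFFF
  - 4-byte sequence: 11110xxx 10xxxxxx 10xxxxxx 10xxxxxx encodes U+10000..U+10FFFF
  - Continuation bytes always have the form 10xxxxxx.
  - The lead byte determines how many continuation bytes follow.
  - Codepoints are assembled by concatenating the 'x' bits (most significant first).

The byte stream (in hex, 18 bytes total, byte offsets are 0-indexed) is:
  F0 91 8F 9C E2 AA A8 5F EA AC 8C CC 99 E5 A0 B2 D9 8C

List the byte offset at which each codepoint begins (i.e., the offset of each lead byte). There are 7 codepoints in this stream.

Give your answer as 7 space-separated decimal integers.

Answer: 0 4 7 8 11 13 16

Derivation:
Byte[0]=F0: 4-byte lead, need 3 cont bytes. acc=0x0
Byte[1]=91: continuation. acc=(acc<<6)|0x11=0x11
Byte[2]=8F: continuation. acc=(acc<<6)|0x0F=0x44F
Byte[3]=9C: continuation. acc=(acc<<6)|0x1C=0x113DC
Completed: cp=U+113DC (starts at byte 0)
Byte[4]=E2: 3-byte lead, need 2 cont bytes. acc=0x2
Byte[5]=AA: continuation. acc=(acc<<6)|0x2A=0xAA
Byte[6]=A8: continuation. acc=(acc<<6)|0x28=0x2AA8
Completed: cp=U+2AA8 (starts at byte 4)
Byte[7]=5F: 1-byte ASCII. cp=U+005F
Byte[8]=EA: 3-byte lead, need 2 cont bytes. acc=0xA
Byte[9]=AC: continuation. acc=(acc<<6)|0x2C=0x2AC
Byte[10]=8C: continuation. acc=(acc<<6)|0x0C=0xAB0C
Completed: cp=U+AB0C (starts at byte 8)
Byte[11]=CC: 2-byte lead, need 1 cont bytes. acc=0xC
Byte[12]=99: continuation. acc=(acc<<6)|0x19=0x319
Completed: cp=U+0319 (starts at byte 11)
Byte[13]=E5: 3-byte lead, need 2 cont bytes. acc=0x5
Byte[14]=A0: continuation. acc=(acc<<6)|0x20=0x160
Byte[15]=B2: continuation. acc=(acc<<6)|0x32=0x5832
Completed: cp=U+5832 (starts at byte 13)
Byte[16]=D9: 2-byte lead, need 1 cont bytes. acc=0x19
Byte[17]=8C: continuation. acc=(acc<<6)|0x0C=0x64C
Completed: cp=U+064C (starts at byte 16)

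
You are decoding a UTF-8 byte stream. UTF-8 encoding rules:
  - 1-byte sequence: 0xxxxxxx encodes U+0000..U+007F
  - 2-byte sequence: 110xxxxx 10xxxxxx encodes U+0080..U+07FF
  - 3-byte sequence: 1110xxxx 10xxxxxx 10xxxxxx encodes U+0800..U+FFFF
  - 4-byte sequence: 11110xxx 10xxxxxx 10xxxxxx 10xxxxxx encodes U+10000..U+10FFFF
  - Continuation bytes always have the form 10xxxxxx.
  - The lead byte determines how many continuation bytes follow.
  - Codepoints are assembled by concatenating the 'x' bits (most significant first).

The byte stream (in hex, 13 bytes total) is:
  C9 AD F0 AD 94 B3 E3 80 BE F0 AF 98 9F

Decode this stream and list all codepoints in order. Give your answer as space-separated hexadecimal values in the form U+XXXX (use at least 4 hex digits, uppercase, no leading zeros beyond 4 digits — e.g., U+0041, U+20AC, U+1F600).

Answer: U+026D U+2D533 U+303E U+2F61F

Derivation:
Byte[0]=C9: 2-byte lead, need 1 cont bytes. acc=0x9
Byte[1]=AD: continuation. acc=(acc<<6)|0x2D=0x26D
Completed: cp=U+026D (starts at byte 0)
Byte[2]=F0: 4-byte lead, need 3 cont bytes. acc=0x0
Byte[3]=AD: continuation. acc=(acc<<6)|0x2D=0x2D
Byte[4]=94: continuation. acc=(acc<<6)|0x14=0xB54
Byte[5]=B3: continuation. acc=(acc<<6)|0x33=0x2D533
Completed: cp=U+2D533 (starts at byte 2)
Byte[6]=E3: 3-byte lead, need 2 cont bytes. acc=0x3
Byte[7]=80: continuation. acc=(acc<<6)|0x00=0xC0
Byte[8]=BE: continuation. acc=(acc<<6)|0x3E=0x303E
Completed: cp=U+303E (starts at byte 6)
Byte[9]=F0: 4-byte lead, need 3 cont bytes. acc=0x0
Byte[10]=AF: continuation. acc=(acc<<6)|0x2F=0x2F
Byte[11]=98: continuation. acc=(acc<<6)|0x18=0xBD8
Byte[12]=9F: continuation. acc=(acc<<6)|0x1F=0x2F61F
Completed: cp=U+2F61F (starts at byte 9)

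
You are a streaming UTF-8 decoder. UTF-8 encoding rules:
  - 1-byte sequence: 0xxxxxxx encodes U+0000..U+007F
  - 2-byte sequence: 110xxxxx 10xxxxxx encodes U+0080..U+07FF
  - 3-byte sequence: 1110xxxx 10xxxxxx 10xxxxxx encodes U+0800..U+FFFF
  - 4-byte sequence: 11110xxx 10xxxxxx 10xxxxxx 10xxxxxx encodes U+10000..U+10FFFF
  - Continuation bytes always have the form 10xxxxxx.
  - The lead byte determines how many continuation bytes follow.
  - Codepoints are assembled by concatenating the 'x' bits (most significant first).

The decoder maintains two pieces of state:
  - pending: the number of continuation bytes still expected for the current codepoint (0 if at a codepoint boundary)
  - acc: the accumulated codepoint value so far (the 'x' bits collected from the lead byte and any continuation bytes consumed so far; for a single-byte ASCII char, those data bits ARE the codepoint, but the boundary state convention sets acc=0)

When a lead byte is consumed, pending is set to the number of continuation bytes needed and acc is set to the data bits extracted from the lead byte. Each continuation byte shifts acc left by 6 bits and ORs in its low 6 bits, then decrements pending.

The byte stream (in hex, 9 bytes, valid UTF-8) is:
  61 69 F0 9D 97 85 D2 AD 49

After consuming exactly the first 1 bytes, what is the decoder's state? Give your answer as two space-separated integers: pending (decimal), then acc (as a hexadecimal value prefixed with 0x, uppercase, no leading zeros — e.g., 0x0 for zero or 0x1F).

Byte[0]=61: 1-byte. pending=0, acc=0x0

Answer: 0 0x0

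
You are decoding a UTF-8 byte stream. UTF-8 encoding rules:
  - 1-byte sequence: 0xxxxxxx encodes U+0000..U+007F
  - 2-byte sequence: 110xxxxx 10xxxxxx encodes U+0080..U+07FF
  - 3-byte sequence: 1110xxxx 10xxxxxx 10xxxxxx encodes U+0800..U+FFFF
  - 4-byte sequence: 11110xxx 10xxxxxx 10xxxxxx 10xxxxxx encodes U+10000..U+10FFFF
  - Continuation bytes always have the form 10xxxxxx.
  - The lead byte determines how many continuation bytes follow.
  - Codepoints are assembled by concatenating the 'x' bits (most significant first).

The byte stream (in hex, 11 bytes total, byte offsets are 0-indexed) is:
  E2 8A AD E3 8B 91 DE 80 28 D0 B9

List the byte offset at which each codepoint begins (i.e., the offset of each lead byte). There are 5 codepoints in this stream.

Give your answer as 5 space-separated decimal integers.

Answer: 0 3 6 8 9

Derivation:
Byte[0]=E2: 3-byte lead, need 2 cont bytes. acc=0x2
Byte[1]=8A: continuation. acc=(acc<<6)|0x0A=0x8A
Byte[2]=AD: continuation. acc=(acc<<6)|0x2D=0x22AD
Completed: cp=U+22AD (starts at byte 0)
Byte[3]=E3: 3-byte lead, need 2 cont bytes. acc=0x3
Byte[4]=8B: continuation. acc=(acc<<6)|0x0B=0xCB
Byte[5]=91: continuation. acc=(acc<<6)|0x11=0x32D1
Completed: cp=U+32D1 (starts at byte 3)
Byte[6]=DE: 2-byte lead, need 1 cont bytes. acc=0x1E
Byte[7]=80: continuation. acc=(acc<<6)|0x00=0x780
Completed: cp=U+0780 (starts at byte 6)
Byte[8]=28: 1-byte ASCII. cp=U+0028
Byte[9]=D0: 2-byte lead, need 1 cont bytes. acc=0x10
Byte[10]=B9: continuation. acc=(acc<<6)|0x39=0x439
Completed: cp=U+0439 (starts at byte 9)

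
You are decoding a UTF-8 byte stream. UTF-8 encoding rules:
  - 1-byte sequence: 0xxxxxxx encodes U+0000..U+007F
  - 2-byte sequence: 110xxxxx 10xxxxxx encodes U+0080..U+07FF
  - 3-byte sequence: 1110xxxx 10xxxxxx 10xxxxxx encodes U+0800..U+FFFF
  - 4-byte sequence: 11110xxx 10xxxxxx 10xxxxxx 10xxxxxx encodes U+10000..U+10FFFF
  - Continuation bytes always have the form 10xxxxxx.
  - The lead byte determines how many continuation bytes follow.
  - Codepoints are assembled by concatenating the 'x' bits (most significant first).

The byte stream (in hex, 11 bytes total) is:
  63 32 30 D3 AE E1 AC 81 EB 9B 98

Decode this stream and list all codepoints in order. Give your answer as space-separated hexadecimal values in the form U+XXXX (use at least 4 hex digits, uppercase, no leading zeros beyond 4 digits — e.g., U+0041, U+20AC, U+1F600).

Answer: U+0063 U+0032 U+0030 U+04EE U+1B01 U+B6D8

Derivation:
Byte[0]=63: 1-byte ASCII. cp=U+0063
Byte[1]=32: 1-byte ASCII. cp=U+0032
Byte[2]=30: 1-byte ASCII. cp=U+0030
Byte[3]=D3: 2-byte lead, need 1 cont bytes. acc=0x13
Byte[4]=AE: continuation. acc=(acc<<6)|0x2E=0x4EE
Completed: cp=U+04EE (starts at byte 3)
Byte[5]=E1: 3-byte lead, need 2 cont bytes. acc=0x1
Byte[6]=AC: continuation. acc=(acc<<6)|0x2C=0x6C
Byte[7]=81: continuation. acc=(acc<<6)|0x01=0x1B01
Completed: cp=U+1B01 (starts at byte 5)
Byte[8]=EB: 3-byte lead, need 2 cont bytes. acc=0xB
Byte[9]=9B: continuation. acc=(acc<<6)|0x1B=0x2DB
Byte[10]=98: continuation. acc=(acc<<6)|0x18=0xB6D8
Completed: cp=U+B6D8 (starts at byte 8)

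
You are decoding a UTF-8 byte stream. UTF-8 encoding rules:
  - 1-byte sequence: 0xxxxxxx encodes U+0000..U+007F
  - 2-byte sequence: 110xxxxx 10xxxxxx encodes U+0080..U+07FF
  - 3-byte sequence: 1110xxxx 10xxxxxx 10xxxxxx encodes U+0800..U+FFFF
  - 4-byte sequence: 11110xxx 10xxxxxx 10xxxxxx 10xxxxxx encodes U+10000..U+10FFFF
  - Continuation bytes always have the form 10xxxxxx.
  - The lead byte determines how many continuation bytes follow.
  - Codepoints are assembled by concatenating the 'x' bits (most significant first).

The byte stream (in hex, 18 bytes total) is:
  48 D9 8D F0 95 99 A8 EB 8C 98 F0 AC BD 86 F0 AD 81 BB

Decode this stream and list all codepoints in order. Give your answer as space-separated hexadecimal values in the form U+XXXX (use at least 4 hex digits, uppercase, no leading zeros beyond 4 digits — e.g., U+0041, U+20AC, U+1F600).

Byte[0]=48: 1-byte ASCII. cp=U+0048
Byte[1]=D9: 2-byte lead, need 1 cont bytes. acc=0x19
Byte[2]=8D: continuation. acc=(acc<<6)|0x0D=0x64D
Completed: cp=U+064D (starts at byte 1)
Byte[3]=F0: 4-byte lead, need 3 cont bytes. acc=0x0
Byte[4]=95: continuation. acc=(acc<<6)|0x15=0x15
Byte[5]=99: continuation. acc=(acc<<6)|0x19=0x559
Byte[6]=A8: continuation. acc=(acc<<6)|0x28=0x15668
Completed: cp=U+15668 (starts at byte 3)
Byte[7]=EB: 3-byte lead, need 2 cont bytes. acc=0xB
Byte[8]=8C: continuation. acc=(acc<<6)|0x0C=0x2CC
Byte[9]=98: continuation. acc=(acc<<6)|0x18=0xB318
Completed: cp=U+B318 (starts at byte 7)
Byte[10]=F0: 4-byte lead, need 3 cont bytes. acc=0x0
Byte[11]=AC: continuation. acc=(acc<<6)|0x2C=0x2C
Byte[12]=BD: continuation. acc=(acc<<6)|0x3D=0xB3D
Byte[13]=86: continuation. acc=(acc<<6)|0x06=0x2CF46
Completed: cp=U+2CF46 (starts at byte 10)
Byte[14]=F0: 4-byte lead, need 3 cont bytes. acc=0x0
Byte[15]=AD: continuation. acc=(acc<<6)|0x2D=0x2D
Byte[16]=81: continuation. acc=(acc<<6)|0x01=0xB41
Byte[17]=BB: continuation. acc=(acc<<6)|0x3B=0x2D07B
Completed: cp=U+2D07B (starts at byte 14)

Answer: U+0048 U+064D U+15668 U+B318 U+2CF46 U+2D07B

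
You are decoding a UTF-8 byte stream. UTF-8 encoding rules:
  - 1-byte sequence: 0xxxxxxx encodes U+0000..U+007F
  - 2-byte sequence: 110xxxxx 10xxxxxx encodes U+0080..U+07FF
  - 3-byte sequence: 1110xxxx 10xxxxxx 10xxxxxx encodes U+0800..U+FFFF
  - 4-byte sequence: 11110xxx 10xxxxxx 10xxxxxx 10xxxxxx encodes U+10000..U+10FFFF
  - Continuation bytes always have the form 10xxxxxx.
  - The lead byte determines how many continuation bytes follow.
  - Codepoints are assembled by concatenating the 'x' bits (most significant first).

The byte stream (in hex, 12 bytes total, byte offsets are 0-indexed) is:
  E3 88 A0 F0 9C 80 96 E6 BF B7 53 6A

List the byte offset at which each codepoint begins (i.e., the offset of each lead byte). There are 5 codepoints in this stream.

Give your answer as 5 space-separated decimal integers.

Answer: 0 3 7 10 11

Derivation:
Byte[0]=E3: 3-byte lead, need 2 cont bytes. acc=0x3
Byte[1]=88: continuation. acc=(acc<<6)|0x08=0xC8
Byte[2]=A0: continuation. acc=(acc<<6)|0x20=0x3220
Completed: cp=U+3220 (starts at byte 0)
Byte[3]=F0: 4-byte lead, need 3 cont bytes. acc=0x0
Byte[4]=9C: continuation. acc=(acc<<6)|0x1C=0x1C
Byte[5]=80: continuation. acc=(acc<<6)|0x00=0x700
Byte[6]=96: continuation. acc=(acc<<6)|0x16=0x1C016
Completed: cp=U+1C016 (starts at byte 3)
Byte[7]=E6: 3-byte lead, need 2 cont bytes. acc=0x6
Byte[8]=BF: continuation. acc=(acc<<6)|0x3F=0x1BF
Byte[9]=B7: continuation. acc=(acc<<6)|0x37=0x6FF7
Completed: cp=U+6FF7 (starts at byte 7)
Byte[10]=53: 1-byte ASCII. cp=U+0053
Byte[11]=6A: 1-byte ASCII. cp=U+006A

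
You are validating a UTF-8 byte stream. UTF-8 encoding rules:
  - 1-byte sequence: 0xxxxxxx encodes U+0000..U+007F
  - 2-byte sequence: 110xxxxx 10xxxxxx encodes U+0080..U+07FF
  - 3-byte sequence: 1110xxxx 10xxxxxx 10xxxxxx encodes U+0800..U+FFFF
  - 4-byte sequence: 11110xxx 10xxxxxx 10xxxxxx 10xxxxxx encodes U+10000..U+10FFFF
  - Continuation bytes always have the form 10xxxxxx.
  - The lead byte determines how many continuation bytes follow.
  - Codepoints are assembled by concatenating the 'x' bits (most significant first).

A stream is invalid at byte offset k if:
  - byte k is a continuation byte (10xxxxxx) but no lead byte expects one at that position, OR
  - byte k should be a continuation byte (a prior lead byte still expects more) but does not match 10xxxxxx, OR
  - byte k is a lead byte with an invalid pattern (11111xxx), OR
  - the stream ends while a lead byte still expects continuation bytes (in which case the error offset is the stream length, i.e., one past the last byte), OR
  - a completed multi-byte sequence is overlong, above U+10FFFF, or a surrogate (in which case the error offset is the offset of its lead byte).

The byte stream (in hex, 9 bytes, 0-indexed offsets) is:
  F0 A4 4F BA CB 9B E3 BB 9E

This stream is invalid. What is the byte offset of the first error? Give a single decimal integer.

Byte[0]=F0: 4-byte lead, need 3 cont bytes. acc=0x0
Byte[1]=A4: continuation. acc=(acc<<6)|0x24=0x24
Byte[2]=4F: expected 10xxxxxx continuation. INVALID

Answer: 2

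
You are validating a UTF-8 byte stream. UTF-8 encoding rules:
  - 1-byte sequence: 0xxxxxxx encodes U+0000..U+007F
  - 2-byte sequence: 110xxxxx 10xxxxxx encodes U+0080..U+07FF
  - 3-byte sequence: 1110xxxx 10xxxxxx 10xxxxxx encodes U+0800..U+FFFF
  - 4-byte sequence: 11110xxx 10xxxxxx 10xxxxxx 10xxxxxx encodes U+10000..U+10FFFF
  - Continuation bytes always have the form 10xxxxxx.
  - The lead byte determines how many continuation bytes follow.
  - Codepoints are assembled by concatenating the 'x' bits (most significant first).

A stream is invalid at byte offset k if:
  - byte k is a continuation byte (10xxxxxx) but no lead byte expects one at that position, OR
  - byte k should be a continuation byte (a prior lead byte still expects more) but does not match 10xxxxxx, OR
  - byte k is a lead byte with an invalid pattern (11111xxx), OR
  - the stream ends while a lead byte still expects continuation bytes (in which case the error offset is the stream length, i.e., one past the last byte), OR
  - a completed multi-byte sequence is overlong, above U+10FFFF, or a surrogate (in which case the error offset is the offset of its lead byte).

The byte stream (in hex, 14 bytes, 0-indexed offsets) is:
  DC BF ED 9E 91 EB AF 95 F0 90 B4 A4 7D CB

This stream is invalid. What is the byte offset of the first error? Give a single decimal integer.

Byte[0]=DC: 2-byte lead, need 1 cont bytes. acc=0x1C
Byte[1]=BF: continuation. acc=(acc<<6)|0x3F=0x73F
Completed: cp=U+073F (starts at byte 0)
Byte[2]=ED: 3-byte lead, need 2 cont bytes. acc=0xD
Byte[3]=9E: continuation. acc=(acc<<6)|0x1E=0x35E
Byte[4]=91: continuation. acc=(acc<<6)|0x11=0xD791
Completed: cp=U+D791 (starts at byte 2)
Byte[5]=EB: 3-byte lead, need 2 cont bytes. acc=0xB
Byte[6]=AF: continuation. acc=(acc<<6)|0x2F=0x2EF
Byte[7]=95: continuation. acc=(acc<<6)|0x15=0xBBD5
Completed: cp=U+BBD5 (starts at byte 5)
Byte[8]=F0: 4-byte lead, need 3 cont bytes. acc=0x0
Byte[9]=90: continuation. acc=(acc<<6)|0x10=0x10
Byte[10]=B4: continuation. acc=(acc<<6)|0x34=0x434
Byte[11]=A4: continuation. acc=(acc<<6)|0x24=0x10D24
Completed: cp=U+10D24 (starts at byte 8)
Byte[12]=7D: 1-byte ASCII. cp=U+007D
Byte[13]=CB: 2-byte lead, need 1 cont bytes. acc=0xB
Byte[14]: stream ended, expected continuation. INVALID

Answer: 14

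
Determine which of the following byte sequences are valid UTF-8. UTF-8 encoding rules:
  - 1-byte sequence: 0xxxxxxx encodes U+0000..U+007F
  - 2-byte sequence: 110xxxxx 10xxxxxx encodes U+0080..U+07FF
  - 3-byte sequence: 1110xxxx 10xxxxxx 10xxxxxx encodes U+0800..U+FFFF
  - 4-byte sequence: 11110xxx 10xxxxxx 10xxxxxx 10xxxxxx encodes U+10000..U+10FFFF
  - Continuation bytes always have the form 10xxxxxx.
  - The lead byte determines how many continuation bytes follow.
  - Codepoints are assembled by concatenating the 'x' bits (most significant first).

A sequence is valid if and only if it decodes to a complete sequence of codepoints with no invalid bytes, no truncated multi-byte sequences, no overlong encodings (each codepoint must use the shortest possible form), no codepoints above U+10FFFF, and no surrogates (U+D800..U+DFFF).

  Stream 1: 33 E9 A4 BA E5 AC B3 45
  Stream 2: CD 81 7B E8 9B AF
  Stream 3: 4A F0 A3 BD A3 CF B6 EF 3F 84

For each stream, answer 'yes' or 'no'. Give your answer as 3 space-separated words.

Answer: yes yes no

Derivation:
Stream 1: decodes cleanly. VALID
Stream 2: decodes cleanly. VALID
Stream 3: error at byte offset 8. INVALID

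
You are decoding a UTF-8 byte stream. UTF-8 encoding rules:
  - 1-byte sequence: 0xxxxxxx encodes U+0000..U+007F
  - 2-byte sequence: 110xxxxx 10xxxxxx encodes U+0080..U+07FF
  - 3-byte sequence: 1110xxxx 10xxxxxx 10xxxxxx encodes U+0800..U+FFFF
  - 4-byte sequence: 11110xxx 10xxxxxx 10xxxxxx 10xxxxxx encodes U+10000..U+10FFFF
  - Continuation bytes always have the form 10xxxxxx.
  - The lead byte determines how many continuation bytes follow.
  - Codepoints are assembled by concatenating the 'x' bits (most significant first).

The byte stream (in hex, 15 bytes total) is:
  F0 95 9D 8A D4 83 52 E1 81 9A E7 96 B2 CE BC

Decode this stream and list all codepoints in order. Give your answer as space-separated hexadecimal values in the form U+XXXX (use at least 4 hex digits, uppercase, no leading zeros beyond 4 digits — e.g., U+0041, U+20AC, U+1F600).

Byte[0]=F0: 4-byte lead, need 3 cont bytes. acc=0x0
Byte[1]=95: continuation. acc=(acc<<6)|0x15=0x15
Byte[2]=9D: continuation. acc=(acc<<6)|0x1D=0x55D
Byte[3]=8A: continuation. acc=(acc<<6)|0x0A=0x1574A
Completed: cp=U+1574A (starts at byte 0)
Byte[4]=D4: 2-byte lead, need 1 cont bytes. acc=0x14
Byte[5]=83: continuation. acc=(acc<<6)|0x03=0x503
Completed: cp=U+0503 (starts at byte 4)
Byte[6]=52: 1-byte ASCII. cp=U+0052
Byte[7]=E1: 3-byte lead, need 2 cont bytes. acc=0x1
Byte[8]=81: continuation. acc=(acc<<6)|0x01=0x41
Byte[9]=9A: continuation. acc=(acc<<6)|0x1A=0x105A
Completed: cp=U+105A (starts at byte 7)
Byte[10]=E7: 3-byte lead, need 2 cont bytes. acc=0x7
Byte[11]=96: continuation. acc=(acc<<6)|0x16=0x1D6
Byte[12]=B2: continuation. acc=(acc<<6)|0x32=0x75B2
Completed: cp=U+75B2 (starts at byte 10)
Byte[13]=CE: 2-byte lead, need 1 cont bytes. acc=0xE
Byte[14]=BC: continuation. acc=(acc<<6)|0x3C=0x3BC
Completed: cp=U+03BC (starts at byte 13)

Answer: U+1574A U+0503 U+0052 U+105A U+75B2 U+03BC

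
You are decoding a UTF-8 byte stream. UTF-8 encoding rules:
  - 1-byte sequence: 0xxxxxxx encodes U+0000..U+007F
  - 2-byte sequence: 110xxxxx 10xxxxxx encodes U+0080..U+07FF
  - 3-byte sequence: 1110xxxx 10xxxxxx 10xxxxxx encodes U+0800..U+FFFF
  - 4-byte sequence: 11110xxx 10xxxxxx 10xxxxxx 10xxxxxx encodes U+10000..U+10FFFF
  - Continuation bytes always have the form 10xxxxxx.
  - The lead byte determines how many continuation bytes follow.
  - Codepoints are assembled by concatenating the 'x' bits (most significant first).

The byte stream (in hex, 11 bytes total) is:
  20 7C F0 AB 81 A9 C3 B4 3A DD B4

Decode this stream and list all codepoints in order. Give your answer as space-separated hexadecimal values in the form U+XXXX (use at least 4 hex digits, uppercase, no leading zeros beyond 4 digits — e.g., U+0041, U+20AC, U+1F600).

Answer: U+0020 U+007C U+2B069 U+00F4 U+003A U+0774

Derivation:
Byte[0]=20: 1-byte ASCII. cp=U+0020
Byte[1]=7C: 1-byte ASCII. cp=U+007C
Byte[2]=F0: 4-byte lead, need 3 cont bytes. acc=0x0
Byte[3]=AB: continuation. acc=(acc<<6)|0x2B=0x2B
Byte[4]=81: continuation. acc=(acc<<6)|0x01=0xAC1
Byte[5]=A9: continuation. acc=(acc<<6)|0x29=0x2B069
Completed: cp=U+2B069 (starts at byte 2)
Byte[6]=C3: 2-byte lead, need 1 cont bytes. acc=0x3
Byte[7]=B4: continuation. acc=(acc<<6)|0x34=0xF4
Completed: cp=U+00F4 (starts at byte 6)
Byte[8]=3A: 1-byte ASCII. cp=U+003A
Byte[9]=DD: 2-byte lead, need 1 cont bytes. acc=0x1D
Byte[10]=B4: continuation. acc=(acc<<6)|0x34=0x774
Completed: cp=U+0774 (starts at byte 9)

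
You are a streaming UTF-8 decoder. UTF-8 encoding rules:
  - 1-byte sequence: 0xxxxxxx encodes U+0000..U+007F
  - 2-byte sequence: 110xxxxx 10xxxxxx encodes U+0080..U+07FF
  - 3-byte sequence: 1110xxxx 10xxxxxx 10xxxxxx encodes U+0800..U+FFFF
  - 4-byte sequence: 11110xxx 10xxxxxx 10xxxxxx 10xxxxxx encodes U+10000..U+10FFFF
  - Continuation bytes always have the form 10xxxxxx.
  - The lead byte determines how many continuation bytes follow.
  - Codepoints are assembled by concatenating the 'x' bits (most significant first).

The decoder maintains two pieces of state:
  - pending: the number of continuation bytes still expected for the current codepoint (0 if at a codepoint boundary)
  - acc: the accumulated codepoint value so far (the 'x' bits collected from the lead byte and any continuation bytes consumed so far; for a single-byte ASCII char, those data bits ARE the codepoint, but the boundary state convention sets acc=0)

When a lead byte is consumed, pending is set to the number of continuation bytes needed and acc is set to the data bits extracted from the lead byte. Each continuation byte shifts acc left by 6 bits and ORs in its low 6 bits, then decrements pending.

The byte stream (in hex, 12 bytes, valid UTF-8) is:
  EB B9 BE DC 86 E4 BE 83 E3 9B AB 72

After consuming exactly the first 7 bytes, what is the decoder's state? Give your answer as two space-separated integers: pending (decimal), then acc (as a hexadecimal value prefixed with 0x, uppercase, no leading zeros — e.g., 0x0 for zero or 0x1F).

Answer: 1 0x13E

Derivation:
Byte[0]=EB: 3-byte lead. pending=2, acc=0xB
Byte[1]=B9: continuation. acc=(acc<<6)|0x39=0x2F9, pending=1
Byte[2]=BE: continuation. acc=(acc<<6)|0x3E=0xBE7E, pending=0
Byte[3]=DC: 2-byte lead. pending=1, acc=0x1C
Byte[4]=86: continuation. acc=(acc<<6)|0x06=0x706, pending=0
Byte[5]=E4: 3-byte lead. pending=2, acc=0x4
Byte[6]=BE: continuation. acc=(acc<<6)|0x3E=0x13E, pending=1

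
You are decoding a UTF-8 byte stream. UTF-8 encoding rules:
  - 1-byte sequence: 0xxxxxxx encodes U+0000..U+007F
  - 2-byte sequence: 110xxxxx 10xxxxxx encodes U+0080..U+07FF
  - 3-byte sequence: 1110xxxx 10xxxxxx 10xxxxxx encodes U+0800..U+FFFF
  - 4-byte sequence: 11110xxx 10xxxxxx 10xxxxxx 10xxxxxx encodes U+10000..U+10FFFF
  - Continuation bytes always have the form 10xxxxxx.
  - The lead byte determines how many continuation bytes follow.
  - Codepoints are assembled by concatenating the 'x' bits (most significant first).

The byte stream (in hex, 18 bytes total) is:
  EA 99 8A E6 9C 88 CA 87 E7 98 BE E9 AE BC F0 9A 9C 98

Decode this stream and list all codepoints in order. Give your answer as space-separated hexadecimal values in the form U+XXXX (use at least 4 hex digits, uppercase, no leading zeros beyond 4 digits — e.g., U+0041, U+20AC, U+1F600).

Answer: U+A64A U+6708 U+0287 U+763E U+9BBC U+1A718

Derivation:
Byte[0]=EA: 3-byte lead, need 2 cont bytes. acc=0xA
Byte[1]=99: continuation. acc=(acc<<6)|0x19=0x299
Byte[2]=8A: continuation. acc=(acc<<6)|0x0A=0xA64A
Completed: cp=U+A64A (starts at byte 0)
Byte[3]=E6: 3-byte lead, need 2 cont bytes. acc=0x6
Byte[4]=9C: continuation. acc=(acc<<6)|0x1C=0x19C
Byte[5]=88: continuation. acc=(acc<<6)|0x08=0x6708
Completed: cp=U+6708 (starts at byte 3)
Byte[6]=CA: 2-byte lead, need 1 cont bytes. acc=0xA
Byte[7]=87: continuation. acc=(acc<<6)|0x07=0x287
Completed: cp=U+0287 (starts at byte 6)
Byte[8]=E7: 3-byte lead, need 2 cont bytes. acc=0x7
Byte[9]=98: continuation. acc=(acc<<6)|0x18=0x1D8
Byte[10]=BE: continuation. acc=(acc<<6)|0x3E=0x763E
Completed: cp=U+763E (starts at byte 8)
Byte[11]=E9: 3-byte lead, need 2 cont bytes. acc=0x9
Byte[12]=AE: continuation. acc=(acc<<6)|0x2E=0x26E
Byte[13]=BC: continuation. acc=(acc<<6)|0x3C=0x9BBC
Completed: cp=U+9BBC (starts at byte 11)
Byte[14]=F0: 4-byte lead, need 3 cont bytes. acc=0x0
Byte[15]=9A: continuation. acc=(acc<<6)|0x1A=0x1A
Byte[16]=9C: continuation. acc=(acc<<6)|0x1C=0x69C
Byte[17]=98: continuation. acc=(acc<<6)|0x18=0x1A718
Completed: cp=U+1A718 (starts at byte 14)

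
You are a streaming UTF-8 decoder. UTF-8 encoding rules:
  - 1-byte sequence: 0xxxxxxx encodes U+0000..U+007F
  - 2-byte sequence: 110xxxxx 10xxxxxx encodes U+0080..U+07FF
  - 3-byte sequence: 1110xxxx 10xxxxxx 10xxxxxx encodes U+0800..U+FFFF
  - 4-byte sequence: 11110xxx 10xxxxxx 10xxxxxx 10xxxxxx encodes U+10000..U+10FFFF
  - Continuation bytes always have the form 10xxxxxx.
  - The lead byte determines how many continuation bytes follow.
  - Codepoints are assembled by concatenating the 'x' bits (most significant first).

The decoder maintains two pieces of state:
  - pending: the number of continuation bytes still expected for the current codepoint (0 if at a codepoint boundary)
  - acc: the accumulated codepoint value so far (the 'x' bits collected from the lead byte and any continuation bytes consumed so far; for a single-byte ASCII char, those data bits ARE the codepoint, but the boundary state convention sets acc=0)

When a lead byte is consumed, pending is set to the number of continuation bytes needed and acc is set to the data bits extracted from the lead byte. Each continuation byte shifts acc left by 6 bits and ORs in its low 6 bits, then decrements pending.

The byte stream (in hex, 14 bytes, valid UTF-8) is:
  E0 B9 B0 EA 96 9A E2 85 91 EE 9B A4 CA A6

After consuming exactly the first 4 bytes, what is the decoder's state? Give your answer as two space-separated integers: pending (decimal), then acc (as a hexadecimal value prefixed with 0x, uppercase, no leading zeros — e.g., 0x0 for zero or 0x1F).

Byte[0]=E0: 3-byte lead. pending=2, acc=0x0
Byte[1]=B9: continuation. acc=(acc<<6)|0x39=0x39, pending=1
Byte[2]=B0: continuation. acc=(acc<<6)|0x30=0xE70, pending=0
Byte[3]=EA: 3-byte lead. pending=2, acc=0xA

Answer: 2 0xA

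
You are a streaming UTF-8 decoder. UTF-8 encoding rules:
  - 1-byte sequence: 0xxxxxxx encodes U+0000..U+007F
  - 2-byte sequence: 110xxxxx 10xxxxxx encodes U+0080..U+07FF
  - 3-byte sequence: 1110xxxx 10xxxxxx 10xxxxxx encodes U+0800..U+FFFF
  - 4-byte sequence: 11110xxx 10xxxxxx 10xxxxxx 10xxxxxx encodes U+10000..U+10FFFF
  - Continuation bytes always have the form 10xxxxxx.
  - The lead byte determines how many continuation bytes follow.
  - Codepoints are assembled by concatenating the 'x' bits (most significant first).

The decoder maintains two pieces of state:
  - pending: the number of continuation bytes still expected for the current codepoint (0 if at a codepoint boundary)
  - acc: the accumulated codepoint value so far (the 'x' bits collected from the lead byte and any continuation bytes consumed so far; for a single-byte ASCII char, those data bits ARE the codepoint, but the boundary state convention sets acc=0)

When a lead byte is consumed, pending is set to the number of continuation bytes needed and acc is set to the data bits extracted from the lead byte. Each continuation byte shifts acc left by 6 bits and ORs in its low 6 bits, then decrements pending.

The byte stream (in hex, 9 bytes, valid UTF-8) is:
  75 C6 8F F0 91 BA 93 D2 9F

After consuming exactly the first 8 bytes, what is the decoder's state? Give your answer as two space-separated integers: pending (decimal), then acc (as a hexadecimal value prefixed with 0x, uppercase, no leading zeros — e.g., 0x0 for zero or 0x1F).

Answer: 1 0x12

Derivation:
Byte[0]=75: 1-byte. pending=0, acc=0x0
Byte[1]=C6: 2-byte lead. pending=1, acc=0x6
Byte[2]=8F: continuation. acc=(acc<<6)|0x0F=0x18F, pending=0
Byte[3]=F0: 4-byte lead. pending=3, acc=0x0
Byte[4]=91: continuation. acc=(acc<<6)|0x11=0x11, pending=2
Byte[5]=BA: continuation. acc=(acc<<6)|0x3A=0x47A, pending=1
Byte[6]=93: continuation. acc=(acc<<6)|0x13=0x11E93, pending=0
Byte[7]=D2: 2-byte lead. pending=1, acc=0x12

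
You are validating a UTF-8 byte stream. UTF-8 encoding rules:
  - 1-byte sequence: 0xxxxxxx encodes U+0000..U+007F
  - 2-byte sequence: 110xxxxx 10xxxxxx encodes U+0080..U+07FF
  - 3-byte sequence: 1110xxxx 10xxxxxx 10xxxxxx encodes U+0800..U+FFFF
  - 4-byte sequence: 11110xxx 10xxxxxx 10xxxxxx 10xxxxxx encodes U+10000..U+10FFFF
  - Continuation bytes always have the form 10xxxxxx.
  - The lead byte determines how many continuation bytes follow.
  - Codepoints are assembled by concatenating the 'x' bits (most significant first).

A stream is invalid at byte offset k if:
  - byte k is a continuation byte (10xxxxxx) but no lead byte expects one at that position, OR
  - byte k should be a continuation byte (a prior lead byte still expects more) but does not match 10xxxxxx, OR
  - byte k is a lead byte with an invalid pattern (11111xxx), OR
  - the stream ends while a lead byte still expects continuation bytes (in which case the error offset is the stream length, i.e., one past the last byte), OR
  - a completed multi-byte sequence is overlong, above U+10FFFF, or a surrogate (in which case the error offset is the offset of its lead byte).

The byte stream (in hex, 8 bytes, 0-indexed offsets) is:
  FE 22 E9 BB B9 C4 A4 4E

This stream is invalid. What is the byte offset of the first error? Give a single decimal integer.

Answer: 0

Derivation:
Byte[0]=FE: INVALID lead byte (not 0xxx/110x/1110/11110)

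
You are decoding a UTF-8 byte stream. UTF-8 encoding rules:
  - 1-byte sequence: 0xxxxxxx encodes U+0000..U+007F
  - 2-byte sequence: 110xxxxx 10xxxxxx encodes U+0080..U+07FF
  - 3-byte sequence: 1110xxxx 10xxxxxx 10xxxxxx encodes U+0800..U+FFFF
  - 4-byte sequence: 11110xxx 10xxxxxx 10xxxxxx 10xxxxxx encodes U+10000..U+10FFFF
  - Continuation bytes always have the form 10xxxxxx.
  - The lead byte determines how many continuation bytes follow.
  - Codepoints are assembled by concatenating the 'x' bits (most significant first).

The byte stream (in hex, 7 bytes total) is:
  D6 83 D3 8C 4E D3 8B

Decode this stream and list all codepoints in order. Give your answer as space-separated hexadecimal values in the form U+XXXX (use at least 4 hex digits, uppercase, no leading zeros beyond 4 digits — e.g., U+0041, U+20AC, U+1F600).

Answer: U+0583 U+04CC U+004E U+04CB

Derivation:
Byte[0]=D6: 2-byte lead, need 1 cont bytes. acc=0x16
Byte[1]=83: continuation. acc=(acc<<6)|0x03=0x583
Completed: cp=U+0583 (starts at byte 0)
Byte[2]=D3: 2-byte lead, need 1 cont bytes. acc=0x13
Byte[3]=8C: continuation. acc=(acc<<6)|0x0C=0x4CC
Completed: cp=U+04CC (starts at byte 2)
Byte[4]=4E: 1-byte ASCII. cp=U+004E
Byte[5]=D3: 2-byte lead, need 1 cont bytes. acc=0x13
Byte[6]=8B: continuation. acc=(acc<<6)|0x0B=0x4CB
Completed: cp=U+04CB (starts at byte 5)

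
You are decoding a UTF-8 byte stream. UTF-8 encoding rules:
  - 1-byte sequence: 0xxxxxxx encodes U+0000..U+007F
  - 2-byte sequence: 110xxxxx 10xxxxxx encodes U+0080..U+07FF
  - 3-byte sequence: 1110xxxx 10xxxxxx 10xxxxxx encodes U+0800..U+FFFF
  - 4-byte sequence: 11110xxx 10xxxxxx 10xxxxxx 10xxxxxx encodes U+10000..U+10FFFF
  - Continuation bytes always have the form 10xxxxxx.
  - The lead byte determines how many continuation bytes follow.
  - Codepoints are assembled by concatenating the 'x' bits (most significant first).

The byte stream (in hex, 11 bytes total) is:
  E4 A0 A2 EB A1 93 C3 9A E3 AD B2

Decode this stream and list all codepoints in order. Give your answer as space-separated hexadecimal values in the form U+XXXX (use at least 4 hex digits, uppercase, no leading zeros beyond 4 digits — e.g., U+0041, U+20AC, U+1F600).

Answer: U+4822 U+B853 U+00DA U+3B72

Derivation:
Byte[0]=E4: 3-byte lead, need 2 cont bytes. acc=0x4
Byte[1]=A0: continuation. acc=(acc<<6)|0x20=0x120
Byte[2]=A2: continuation. acc=(acc<<6)|0x22=0x4822
Completed: cp=U+4822 (starts at byte 0)
Byte[3]=EB: 3-byte lead, need 2 cont bytes. acc=0xB
Byte[4]=A1: continuation. acc=(acc<<6)|0x21=0x2E1
Byte[5]=93: continuation. acc=(acc<<6)|0x13=0xB853
Completed: cp=U+B853 (starts at byte 3)
Byte[6]=C3: 2-byte lead, need 1 cont bytes. acc=0x3
Byte[7]=9A: continuation. acc=(acc<<6)|0x1A=0xDA
Completed: cp=U+00DA (starts at byte 6)
Byte[8]=E3: 3-byte lead, need 2 cont bytes. acc=0x3
Byte[9]=AD: continuation. acc=(acc<<6)|0x2D=0xED
Byte[10]=B2: continuation. acc=(acc<<6)|0x32=0x3B72
Completed: cp=U+3B72 (starts at byte 8)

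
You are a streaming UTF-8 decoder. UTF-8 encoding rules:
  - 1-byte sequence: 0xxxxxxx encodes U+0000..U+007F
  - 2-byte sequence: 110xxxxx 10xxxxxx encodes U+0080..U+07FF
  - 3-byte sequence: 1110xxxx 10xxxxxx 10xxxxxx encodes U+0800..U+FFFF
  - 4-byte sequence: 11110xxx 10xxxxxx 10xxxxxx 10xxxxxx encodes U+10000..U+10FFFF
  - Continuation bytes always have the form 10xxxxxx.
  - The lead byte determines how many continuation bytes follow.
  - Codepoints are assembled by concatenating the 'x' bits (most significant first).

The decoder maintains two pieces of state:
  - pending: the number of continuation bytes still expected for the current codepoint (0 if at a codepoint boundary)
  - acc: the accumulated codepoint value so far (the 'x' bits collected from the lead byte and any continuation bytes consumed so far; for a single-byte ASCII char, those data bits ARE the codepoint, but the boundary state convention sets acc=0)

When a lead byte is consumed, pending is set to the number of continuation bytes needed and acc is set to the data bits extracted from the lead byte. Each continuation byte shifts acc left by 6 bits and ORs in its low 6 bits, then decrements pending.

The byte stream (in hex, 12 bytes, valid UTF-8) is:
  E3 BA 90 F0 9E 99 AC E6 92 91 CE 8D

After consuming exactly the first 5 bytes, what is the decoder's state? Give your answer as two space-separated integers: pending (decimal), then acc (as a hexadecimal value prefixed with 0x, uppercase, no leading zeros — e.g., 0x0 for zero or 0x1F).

Byte[0]=E3: 3-byte lead. pending=2, acc=0x3
Byte[1]=BA: continuation. acc=(acc<<6)|0x3A=0xFA, pending=1
Byte[2]=90: continuation. acc=(acc<<6)|0x10=0x3E90, pending=0
Byte[3]=F0: 4-byte lead. pending=3, acc=0x0
Byte[4]=9E: continuation. acc=(acc<<6)|0x1E=0x1E, pending=2

Answer: 2 0x1E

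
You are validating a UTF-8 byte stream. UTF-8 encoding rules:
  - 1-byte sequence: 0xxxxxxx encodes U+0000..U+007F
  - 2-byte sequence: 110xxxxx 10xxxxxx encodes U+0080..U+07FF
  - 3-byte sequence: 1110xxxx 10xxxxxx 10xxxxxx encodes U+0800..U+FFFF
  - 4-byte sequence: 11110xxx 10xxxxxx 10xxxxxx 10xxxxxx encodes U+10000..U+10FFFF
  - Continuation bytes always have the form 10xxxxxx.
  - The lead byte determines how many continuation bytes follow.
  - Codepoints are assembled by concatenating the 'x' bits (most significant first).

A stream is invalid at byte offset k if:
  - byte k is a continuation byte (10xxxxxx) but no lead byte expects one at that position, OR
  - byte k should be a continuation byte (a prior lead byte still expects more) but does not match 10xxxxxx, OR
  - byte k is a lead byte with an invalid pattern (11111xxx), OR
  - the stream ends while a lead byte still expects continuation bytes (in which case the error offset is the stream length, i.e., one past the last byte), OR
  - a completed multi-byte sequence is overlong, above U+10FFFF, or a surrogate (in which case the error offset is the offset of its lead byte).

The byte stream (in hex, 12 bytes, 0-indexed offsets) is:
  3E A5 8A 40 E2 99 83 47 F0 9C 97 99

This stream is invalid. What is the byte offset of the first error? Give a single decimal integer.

Answer: 1

Derivation:
Byte[0]=3E: 1-byte ASCII. cp=U+003E
Byte[1]=A5: INVALID lead byte (not 0xxx/110x/1110/11110)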